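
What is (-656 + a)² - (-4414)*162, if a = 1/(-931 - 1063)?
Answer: 4554170154673/3976036 ≈ 1.1454e+6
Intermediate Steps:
a = -1/1994 (a = 1/(-1994) = -1/1994 ≈ -0.00050150)
(-656 + a)² - (-4414)*162 = (-656 - 1/1994)² - (-4414)*162 = (-1308065/1994)² - 1*(-715068) = 1711034044225/3976036 + 715068 = 4554170154673/3976036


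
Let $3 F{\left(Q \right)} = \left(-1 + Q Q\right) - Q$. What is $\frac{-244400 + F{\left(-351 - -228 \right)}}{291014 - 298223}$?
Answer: $\frac{717949}{21627} \approx 33.197$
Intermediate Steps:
$F{\left(Q \right)} = - \frac{1}{3} - \frac{Q}{3} + \frac{Q^{2}}{3}$ ($F{\left(Q \right)} = \frac{\left(-1 + Q Q\right) - Q}{3} = \frac{\left(-1 + Q^{2}\right) - Q}{3} = \frac{-1 + Q^{2} - Q}{3} = - \frac{1}{3} - \frac{Q}{3} + \frac{Q^{2}}{3}$)
$\frac{-244400 + F{\left(-351 - -228 \right)}}{291014 - 298223} = \frac{-244400 - \left(\frac{1}{3} - \frac{\left(-351 - -228\right)^{2}}{3} + \frac{-351 - -228}{3}\right)}{291014 - 298223} = \frac{-244400 - \left(\frac{1}{3} - \frac{\left(-351 + 228\right)^{2}}{3} + \frac{-351 + 228}{3}\right)}{-7209} = \left(-244400 - \left(- \frac{122}{3} - 5043\right)\right) \left(- \frac{1}{7209}\right) = \left(-244400 + \left(- \frac{1}{3} + 41 + \frac{1}{3} \cdot 15129\right)\right) \left(- \frac{1}{7209}\right) = \left(-244400 + \left(- \frac{1}{3} + 41 + 5043\right)\right) \left(- \frac{1}{7209}\right) = \left(-244400 + \frac{15251}{3}\right) \left(- \frac{1}{7209}\right) = \left(- \frac{717949}{3}\right) \left(- \frac{1}{7209}\right) = \frac{717949}{21627}$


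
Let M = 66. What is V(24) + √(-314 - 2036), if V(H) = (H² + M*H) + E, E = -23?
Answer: 2137 + 5*I*√94 ≈ 2137.0 + 48.477*I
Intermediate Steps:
V(H) = -23 + H² + 66*H (V(H) = (H² + 66*H) - 23 = -23 + H² + 66*H)
V(24) + √(-314 - 2036) = (-23 + 24² + 66*24) + √(-314 - 2036) = (-23 + 576 + 1584) + √(-2350) = 2137 + 5*I*√94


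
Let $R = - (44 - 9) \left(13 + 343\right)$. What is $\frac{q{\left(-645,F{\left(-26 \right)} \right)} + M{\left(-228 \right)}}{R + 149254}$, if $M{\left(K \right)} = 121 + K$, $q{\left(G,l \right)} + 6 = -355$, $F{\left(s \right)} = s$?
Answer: $- \frac{78}{22799} \approx -0.0034212$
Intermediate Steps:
$q{\left(G,l \right)} = -361$ ($q{\left(G,l \right)} = -6 - 355 = -361$)
$R = -12460$ ($R = - (44 - 9) 356 = \left(-1\right) 35 \cdot 356 = \left(-35\right) 356 = -12460$)
$\frac{q{\left(-645,F{\left(-26 \right)} \right)} + M{\left(-228 \right)}}{R + 149254} = \frac{-361 + \left(121 - 228\right)}{-12460 + 149254} = \frac{-361 - 107}{136794} = \left(-468\right) \frac{1}{136794} = - \frac{78}{22799}$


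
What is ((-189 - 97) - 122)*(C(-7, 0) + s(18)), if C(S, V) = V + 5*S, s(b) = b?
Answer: 6936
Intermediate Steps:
((-189 - 97) - 122)*(C(-7, 0) + s(18)) = ((-189 - 97) - 122)*((0 + 5*(-7)) + 18) = (-286 - 122)*((0 - 35) + 18) = -408*(-35 + 18) = -408*(-17) = 6936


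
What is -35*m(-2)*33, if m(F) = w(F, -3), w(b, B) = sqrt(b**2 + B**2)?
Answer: -1155*sqrt(13) ≈ -4164.4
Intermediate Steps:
w(b, B) = sqrt(B**2 + b**2)
m(F) = sqrt(9 + F**2) (m(F) = sqrt((-3)**2 + F**2) = sqrt(9 + F**2))
-35*m(-2)*33 = -35*sqrt(9 + (-2)**2)*33 = -35*sqrt(9 + 4)*33 = -35*sqrt(13)*33 = -1155*sqrt(13)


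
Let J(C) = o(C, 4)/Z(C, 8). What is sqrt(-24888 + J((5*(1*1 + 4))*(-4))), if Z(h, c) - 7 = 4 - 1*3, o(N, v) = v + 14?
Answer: I*sqrt(99543)/2 ≈ 157.75*I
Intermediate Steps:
o(N, v) = 14 + v
Z(h, c) = 8 (Z(h, c) = 7 + (4 - 1*3) = 7 + (4 - 3) = 7 + 1 = 8)
J(C) = 9/4 (J(C) = (14 + 4)/8 = 18*(1/8) = 9/4)
sqrt(-24888 + J((5*(1*1 + 4))*(-4))) = sqrt(-24888 + 9/4) = sqrt(-99543/4) = I*sqrt(99543)/2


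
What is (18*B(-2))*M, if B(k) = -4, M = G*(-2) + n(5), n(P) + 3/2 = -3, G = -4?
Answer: -252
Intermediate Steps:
n(P) = -9/2 (n(P) = -3/2 - 3 = -9/2)
M = 7/2 (M = -4*(-2) - 9/2 = 8 - 9/2 = 7/2 ≈ 3.5000)
(18*B(-2))*M = (18*(-4))*(7/2) = -72*7/2 = -252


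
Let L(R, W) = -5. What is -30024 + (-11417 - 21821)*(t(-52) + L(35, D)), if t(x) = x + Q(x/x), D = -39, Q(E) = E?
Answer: 1831304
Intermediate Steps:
t(x) = 1 + x (t(x) = x + x/x = x + 1 = 1 + x)
-30024 + (-11417 - 21821)*(t(-52) + L(35, D)) = -30024 + (-11417 - 21821)*((1 - 52) - 5) = -30024 - 33238*(-51 - 5) = -30024 - 33238*(-56) = -30024 + 1861328 = 1831304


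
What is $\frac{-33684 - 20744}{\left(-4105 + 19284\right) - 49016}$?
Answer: $\frac{54428}{33837} \approx 1.6085$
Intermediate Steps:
$\frac{-33684 - 20744}{\left(-4105 + 19284\right) - 49016} = - \frac{54428}{15179 - 49016} = - \frac{54428}{-33837} = \left(-54428\right) \left(- \frac{1}{33837}\right) = \frac{54428}{33837}$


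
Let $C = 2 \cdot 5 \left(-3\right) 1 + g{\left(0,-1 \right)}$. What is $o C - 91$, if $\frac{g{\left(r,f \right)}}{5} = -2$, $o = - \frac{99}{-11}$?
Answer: $-451$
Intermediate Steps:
$o = 9$ ($o = \left(-99\right) \left(- \frac{1}{11}\right) = 9$)
$g{\left(r,f \right)} = -10$ ($g{\left(r,f \right)} = 5 \left(-2\right) = -10$)
$C = -40$ ($C = 2 \cdot 5 \left(-3\right) 1 - 10 = 10 \left(-3\right) 1 - 10 = \left(-30\right) 1 - 10 = -30 - 10 = -40$)
$o C - 91 = 9 \left(-40\right) - 91 = -360 - 91 = -451$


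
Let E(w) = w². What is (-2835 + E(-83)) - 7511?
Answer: -3457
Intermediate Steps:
(-2835 + E(-83)) - 7511 = (-2835 + (-83)²) - 7511 = (-2835 + 6889) - 7511 = 4054 - 7511 = -3457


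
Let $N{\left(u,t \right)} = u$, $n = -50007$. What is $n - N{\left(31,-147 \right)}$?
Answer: $-50038$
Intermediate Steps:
$n - N{\left(31,-147 \right)} = -50007 - 31 = -50038$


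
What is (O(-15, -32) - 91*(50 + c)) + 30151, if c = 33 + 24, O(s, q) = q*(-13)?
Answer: 20830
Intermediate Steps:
O(s, q) = -13*q
c = 57
(O(-15, -32) - 91*(50 + c)) + 30151 = (-13*(-32) - 91*(50 + 57)) + 30151 = (416 - 91*107) + 30151 = (416 - 9737) + 30151 = -9321 + 30151 = 20830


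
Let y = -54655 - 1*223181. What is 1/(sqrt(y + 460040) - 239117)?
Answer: -239117/57176757485 - 2*sqrt(45551)/57176757485 ≈ -4.1895e-6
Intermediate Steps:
y = -277836 (y = -54655 - 223181 = -277836)
1/(sqrt(y + 460040) - 239117) = 1/(sqrt(-277836 + 460040) - 239117) = 1/(sqrt(182204) - 239117) = 1/(2*sqrt(45551) - 239117) = 1/(-239117 + 2*sqrt(45551))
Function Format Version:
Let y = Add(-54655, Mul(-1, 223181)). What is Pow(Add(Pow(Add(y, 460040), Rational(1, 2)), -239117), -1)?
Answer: Add(Rational(-239117, 57176757485), Mul(Rational(-2, 57176757485), Pow(45551, Rational(1, 2)))) ≈ -4.1895e-6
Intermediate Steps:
y = -277836 (y = Add(-54655, -223181) = -277836)
Pow(Add(Pow(Add(y, 460040), Rational(1, 2)), -239117), -1) = Pow(Add(Pow(Add(-277836, 460040), Rational(1, 2)), -239117), -1) = Pow(Add(Pow(182204, Rational(1, 2)), -239117), -1) = Pow(Add(Mul(2, Pow(45551, Rational(1, 2))), -239117), -1) = Pow(Add(-239117, Mul(2, Pow(45551, Rational(1, 2)))), -1)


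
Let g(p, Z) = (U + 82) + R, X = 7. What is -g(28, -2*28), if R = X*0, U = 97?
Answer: -179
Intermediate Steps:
R = 0 (R = 7*0 = 0)
g(p, Z) = 179 (g(p, Z) = (97 + 82) + 0 = 179 + 0 = 179)
-g(28, -2*28) = -1*179 = -179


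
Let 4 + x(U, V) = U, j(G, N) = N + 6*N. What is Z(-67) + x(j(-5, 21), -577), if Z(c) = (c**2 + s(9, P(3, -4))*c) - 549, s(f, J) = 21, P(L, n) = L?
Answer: 2676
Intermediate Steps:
j(G, N) = 7*N
x(U, V) = -4 + U
Z(c) = -549 + c**2 + 21*c (Z(c) = (c**2 + 21*c) - 549 = -549 + c**2 + 21*c)
Z(-67) + x(j(-5, 21), -577) = (-549 + (-67)**2 + 21*(-67)) + (-4 + 7*21) = (-549 + 4489 - 1407) + (-4 + 147) = 2533 + 143 = 2676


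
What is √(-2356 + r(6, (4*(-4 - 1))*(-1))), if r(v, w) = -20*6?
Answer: 2*I*√619 ≈ 49.759*I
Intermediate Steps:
r(v, w) = -120
√(-2356 + r(6, (4*(-4 - 1))*(-1))) = √(-2356 - 120) = √(-2476) = 2*I*√619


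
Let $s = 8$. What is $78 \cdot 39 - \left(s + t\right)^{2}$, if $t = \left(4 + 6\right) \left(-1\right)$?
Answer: $3038$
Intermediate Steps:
$t = -10$ ($t = 10 \left(-1\right) = -10$)
$78 \cdot 39 - \left(s + t\right)^{2} = 78 \cdot 39 - \left(8 - 10\right)^{2} = 3042 - \left(-2\right)^{2} = 3042 - 4 = 3038$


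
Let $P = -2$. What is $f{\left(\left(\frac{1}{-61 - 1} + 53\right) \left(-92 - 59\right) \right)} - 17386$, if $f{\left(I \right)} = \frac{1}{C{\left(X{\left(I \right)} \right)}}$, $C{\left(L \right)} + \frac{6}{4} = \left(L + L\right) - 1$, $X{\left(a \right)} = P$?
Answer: $- \frac{226020}{13} \approx -17386.0$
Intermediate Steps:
$X{\left(a \right)} = -2$
$C{\left(L \right)} = - \frac{5}{2} + 2 L$ ($C{\left(L \right)} = - \frac{3}{2} + \left(\left(L + L\right) - 1\right) = - \frac{3}{2} + \left(2 L - 1\right) = - \frac{3}{2} + \left(-1 + 2 L\right) = - \frac{5}{2} + 2 L$)
$f{\left(I \right)} = - \frac{2}{13}$ ($f{\left(I \right)} = \frac{1}{- \frac{5}{2} + 2 \left(-2\right)} = \frac{1}{- \frac{5}{2} - 4} = \frac{1}{- \frac{13}{2}} = - \frac{2}{13}$)
$f{\left(\left(\frac{1}{-61 - 1} + 53\right) \left(-92 - 59\right) \right)} - 17386 = - \frac{2}{13} - 17386 = - \frac{226020}{13}$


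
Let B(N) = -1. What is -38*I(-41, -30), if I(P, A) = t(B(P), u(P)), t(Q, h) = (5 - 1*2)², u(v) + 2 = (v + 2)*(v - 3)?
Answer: -342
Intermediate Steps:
u(v) = -2 + (-3 + v)*(2 + v) (u(v) = -2 + (v + 2)*(v - 3) = -2 + (2 + v)*(-3 + v) = -2 + (-3 + v)*(2 + v))
t(Q, h) = 9 (t(Q, h) = (5 - 2)² = 3² = 9)
I(P, A) = 9
-38*I(-41, -30) = -38*9 = -342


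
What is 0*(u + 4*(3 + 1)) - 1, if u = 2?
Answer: -1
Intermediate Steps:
0*(u + 4*(3 + 1)) - 1 = 0*(2 + 4*(3 + 1)) - 1 = 0*(2 + 4*4) - 1 = 0*(2 + 16) - 1 = 0*18 - 1 = 0 - 1 = -1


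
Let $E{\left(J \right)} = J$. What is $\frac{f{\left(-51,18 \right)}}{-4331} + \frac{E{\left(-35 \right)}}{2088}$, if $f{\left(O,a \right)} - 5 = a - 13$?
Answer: $- \frac{172465}{9043128} \approx -0.019071$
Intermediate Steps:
$f{\left(O,a \right)} = -8 + a$ ($f{\left(O,a \right)} = 5 + \left(a - 13\right) = 5 + \left(-13 + a\right) = -8 + a$)
$\frac{f{\left(-51,18 \right)}}{-4331} + \frac{E{\left(-35 \right)}}{2088} = \frac{-8 + 18}{-4331} - \frac{35}{2088} = 10 \left(- \frac{1}{4331}\right) - \frac{35}{2088} = - \frac{10}{4331} - \frac{35}{2088} = - \frac{172465}{9043128}$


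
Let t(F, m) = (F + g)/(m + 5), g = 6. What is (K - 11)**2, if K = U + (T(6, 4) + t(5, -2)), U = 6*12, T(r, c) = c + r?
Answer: 50176/9 ≈ 5575.1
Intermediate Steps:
t(F, m) = (6 + F)/(5 + m) (t(F, m) = (F + 6)/(m + 5) = (6 + F)/(5 + m))
U = 72
K = 257/3 (K = 72 + ((4 + 6) + (6 + 5)/(5 - 2)) = 72 + (10 + 11/3) = 72 + 41/3 = 257/3 ≈ 85.667)
(K - 11)**2 = (257/3 - 11)**2 = (224/3)**2 = 50176/9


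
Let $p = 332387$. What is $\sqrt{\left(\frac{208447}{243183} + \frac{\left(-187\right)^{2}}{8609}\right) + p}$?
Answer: $\frac{\sqrt{1456875017625012301437933}}{2093562447} \approx 576.53$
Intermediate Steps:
$\sqrt{\left(\frac{208447}{243183} + \frac{\left(-187\right)^{2}}{8609}\right) + p} = \sqrt{\left(\frac{208447}{243183} + \frac{\left(-187\right)^{2}}{8609}\right) + 332387} = \sqrt{\left(208447 \cdot \frac{1}{243183} + 34969 \cdot \frac{1}{8609}\right) + 332387} = \sqrt{\left(\frac{208447}{243183} + \frac{34969}{8609}\right) + 332387} = \sqrt{\frac{10298386550}{2093562447} + 332387} = \sqrt{\frac{695883239457539}{2093562447}} = \frac{\sqrt{1456875017625012301437933}}{2093562447}$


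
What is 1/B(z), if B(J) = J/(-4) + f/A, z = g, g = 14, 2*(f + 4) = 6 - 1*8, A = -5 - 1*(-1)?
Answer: -4/9 ≈ -0.44444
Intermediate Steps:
A = -4 (A = -5 + 1 = -4)
f = -5 (f = -4 + (6 - 1*8)/2 = -4 + (6 - 8)/2 = -4 + (1/2)*(-2) = -4 - 1 = -5)
z = 14
B(J) = 5/4 - J/4 (B(J) = J/(-4) - 5/(-4) = J*(-1/4) - 5*(-1/4) = -J/4 + 5/4 = 5/4 - J/4)
1/B(z) = 1/(5/4 - 1/4*14) = 1/(5/4 - 7/2) = 1/(-9/4) = -4/9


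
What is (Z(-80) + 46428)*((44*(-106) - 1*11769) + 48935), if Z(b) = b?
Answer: 1506402696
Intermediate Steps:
(Z(-80) + 46428)*((44*(-106) - 1*11769) + 48935) = (-80 + 46428)*((44*(-106) - 1*11769) + 48935) = 46348*((-4664 - 11769) + 48935) = 46348*(-16433 + 48935) = 46348*32502 = 1506402696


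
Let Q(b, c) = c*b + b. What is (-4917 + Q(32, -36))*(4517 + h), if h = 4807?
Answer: -56288988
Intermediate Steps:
Q(b, c) = b + b*c (Q(b, c) = b*c + b = b + b*c)
(-4917 + Q(32, -36))*(4517 + h) = (-4917 + 32*(1 - 36))*(4517 + 4807) = (-4917 + 32*(-35))*9324 = (-4917 - 1120)*9324 = -6037*9324 = -56288988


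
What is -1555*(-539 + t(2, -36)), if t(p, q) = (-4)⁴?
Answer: 440065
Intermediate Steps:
t(p, q) = 256
-1555*(-539 + t(2, -36)) = -1555*(-539 + 256) = -1555*(-283) = 440065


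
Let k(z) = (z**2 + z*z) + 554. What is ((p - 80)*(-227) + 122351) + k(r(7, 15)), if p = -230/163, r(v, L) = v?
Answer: 23061779/163 ≈ 1.4148e+5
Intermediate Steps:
p = -230/163 (p = -230*1/163 = -230/163 ≈ -1.4110)
k(z) = 554 + 2*z**2 (k(z) = (z**2 + z**2) + 554 = 2*z**2 + 554 = 554 + 2*z**2)
((p - 80)*(-227) + 122351) + k(r(7, 15)) = ((-230/163 - 80)*(-227) + 122351) + (554 + 2*7**2) = (-13270/163*(-227) + 122351) + (554 + 2*49) = (3012290/163 + 122351) + (554 + 98) = 22955503/163 + 652 = 23061779/163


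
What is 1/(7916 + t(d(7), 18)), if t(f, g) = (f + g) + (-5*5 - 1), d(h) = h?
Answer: 1/7915 ≈ 0.00012634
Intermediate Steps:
t(f, g) = -26 + f + g (t(f, g) = (f + g) + (-25 - 1) = (f + g) - 26 = -26 + f + g)
1/(7916 + t(d(7), 18)) = 1/(7916 + (-26 + 7 + 18)) = 1/(7916 - 1) = 1/7915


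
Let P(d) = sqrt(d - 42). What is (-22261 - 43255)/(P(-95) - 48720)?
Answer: 3191939520/2373638537 + 65516*I*sqrt(137)/2373638537 ≈ 1.3447 + 0.00032307*I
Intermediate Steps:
P(d) = sqrt(-42 + d)
(-22261 - 43255)/(P(-95) - 48720) = (-22261 - 43255)/(sqrt(-42 - 95) - 48720) = -65516/(sqrt(-137) - 48720) = -65516/(I*sqrt(137) - 48720) = -65516/(-48720 + I*sqrt(137))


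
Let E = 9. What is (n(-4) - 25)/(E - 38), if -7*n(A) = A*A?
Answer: 191/203 ≈ 0.94089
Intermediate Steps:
n(A) = -A²/7 (n(A) = -A*A/7 = -A²/7)
(n(-4) - 25)/(E - 38) = (-⅐*(-4)² - 25)/(9 - 38) = (-⅐*16 - 25)/(-29) = -(-16/7 - 25)/29 = -1/29*(-191/7) = 191/203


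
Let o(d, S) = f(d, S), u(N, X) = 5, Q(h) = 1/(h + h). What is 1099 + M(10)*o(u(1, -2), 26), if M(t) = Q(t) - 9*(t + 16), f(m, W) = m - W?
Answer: 120239/20 ≈ 6012.0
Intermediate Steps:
Q(h) = 1/(2*h)
o(d, S) = d - S
M(t) = -144 + 1/(2*t) - 9*t (M(t) = 1/(2*t) - 9*(t + 16) = 1/(2*t) - 9*(16 + t) = 1/(2*t) - (144 + 9*t) = 1/(2*t) + (-144 - 9*t) = -144 + 1/(2*t) - 9*t)
1099 + M(10)*o(u(1, -2), 26) = 1099 + (-144 + (1/2)/10 - 9*10)*(5 - 1*26) = 1099 + (-144 + (1/2)*(1/10) - 90)*(5 - 26) = 1099 + (-144 + 1/20 - 90)*(-21) = 1099 - 4679/20*(-21) = 1099 + 98259/20 = 120239/20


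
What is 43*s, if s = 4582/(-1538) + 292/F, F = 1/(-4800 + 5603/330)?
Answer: -7620172880099/126885 ≈ -6.0056e+7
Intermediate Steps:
F = -330/1578397 (F = 1/(-4800 + 5603*(1/330)) = 1/(-4800 + 5603/330) = 1/(-1578397/330) = -330/1578397 ≈ -0.00020907)
s = -177213322793/126885 (s = 4582/(-1538) + 292/(-330/1578397) = 4582*(-1/1538) + 292*(-1578397/330) = -2291/769 - 230445962/165 = -177213322793/126885 ≈ -1.3966e+6)
43*s = 43*(-177213322793/126885) = -7620172880099/126885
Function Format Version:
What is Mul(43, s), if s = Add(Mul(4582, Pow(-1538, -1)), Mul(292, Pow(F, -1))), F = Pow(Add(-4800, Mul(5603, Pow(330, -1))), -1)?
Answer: Rational(-7620172880099, 126885) ≈ -6.0056e+7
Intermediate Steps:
F = Rational(-330, 1578397) (F = Pow(Add(-4800, Mul(5603, Rational(1, 330))), -1) = Pow(Add(-4800, Rational(5603, 330)), -1) = Pow(Rational(-1578397, 330), -1) = Rational(-330, 1578397) ≈ -0.00020907)
s = Rational(-177213322793, 126885) (s = Add(Mul(4582, Pow(-1538, -1)), Mul(292, Pow(Rational(-330, 1578397), -1))) = Add(Mul(4582, Rational(-1, 1538)), Mul(292, Rational(-1578397, 330))) = Add(Rational(-2291, 769), Rational(-230445962, 165)) = Rational(-177213322793, 126885) ≈ -1.3966e+6)
Mul(43, s) = Mul(43, Rational(-177213322793, 126885)) = Rational(-7620172880099, 126885)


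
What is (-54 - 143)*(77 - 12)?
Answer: -12805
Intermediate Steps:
(-54 - 143)*(77 - 12) = -197*65 = -12805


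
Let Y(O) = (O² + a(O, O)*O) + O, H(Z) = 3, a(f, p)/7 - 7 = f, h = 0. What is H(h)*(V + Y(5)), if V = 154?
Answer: 1812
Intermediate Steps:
a(f, p) = 49 + 7*f
Y(O) = O + O² + O*(49 + 7*O) (Y(O) = (O² + (49 + 7*O)*O) + O = (O² + O*(49 + 7*O)) + O = O + O² + O*(49 + 7*O))
H(h)*(V + Y(5)) = 3*(154 + 2*5*(25 + 4*5)) = 3*(154 + 2*5*(25 + 20)) = 3*(154 + 2*5*45) = 3*(154 + 450) = 3*604 = 1812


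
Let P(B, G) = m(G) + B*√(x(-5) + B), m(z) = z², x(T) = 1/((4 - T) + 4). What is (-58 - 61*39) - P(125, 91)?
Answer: -10718 - 125*√21138/13 ≈ -12116.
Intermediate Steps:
x(T) = 1/(8 - T)
P(B, G) = G² + B*√(1/13 + B) (P(B, G) = G² + B*√(-1/(-8 - 5) + B) = G² + B*√(-1/(-13) + B) = G² + B*√(-1*(-1/13) + B) = G² + B*√(1/13 + B))
(-58 - 61*39) - P(125, 91) = (-58 - 61*39) - (91² + (1/13)*125*√(13 + 169*125)) = (-58 - 2379) - (8281 + (1/13)*125*√(13 + 21125)) = -2437 - (8281 + (1/13)*125*√21138) = -2437 - (8281 + 125*√21138/13) = -2437 + (-8281 - 125*√21138/13) = -10718 - 125*√21138/13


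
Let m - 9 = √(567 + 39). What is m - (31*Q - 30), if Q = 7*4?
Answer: -829 + √606 ≈ -804.38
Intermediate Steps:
Q = 28
m = 9 + √606 (m = 9 + √(567 + 39) = 9 + √606 ≈ 33.617)
m - (31*Q - 30) = (9 + √606) - (31*28 - 30) = (9 + √606) - (868 - 30) = (9 + √606) - 1*838 = (9 + √606) - 838 = -829 + √606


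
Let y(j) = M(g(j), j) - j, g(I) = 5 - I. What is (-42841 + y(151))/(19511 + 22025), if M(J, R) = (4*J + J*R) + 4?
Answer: -32809/20768 ≈ -1.5798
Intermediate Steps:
M(J, R) = 4 + 4*J + J*R
y(j) = 24 - 5*j + j*(5 - j) (y(j) = (4 + 4*(5 - j) + (5 - j)*j) - j = (4 + (20 - 4*j) + j*(5 - j)) - j = (24 - 4*j + j*(5 - j)) - j = 24 - 5*j + j*(5 - j))
(-42841 + y(151))/(19511 + 22025) = (-42841 + (24 - 1*151²))/(19511 + 22025) = (-42841 + (24 - 1*22801))/41536 = (-42841 + (24 - 22801))*(1/41536) = (-42841 - 22777)*(1/41536) = -65618*1/41536 = -32809/20768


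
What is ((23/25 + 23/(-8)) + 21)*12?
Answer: 11427/50 ≈ 228.54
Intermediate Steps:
((23/25 + 23/(-8)) + 21)*12 = ((23*(1/25) + 23*(-⅛)) + 21)*12 = ((23/25 - 23/8) + 21)*12 = (-391/200 + 21)*12 = (3809/200)*12 = 11427/50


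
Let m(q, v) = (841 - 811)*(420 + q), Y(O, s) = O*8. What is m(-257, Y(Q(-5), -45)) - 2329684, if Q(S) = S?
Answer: -2324794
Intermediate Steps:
Y(O, s) = 8*O
m(q, v) = 12600 + 30*q (m(q, v) = 30*(420 + q) = 12600 + 30*q)
m(-257, Y(Q(-5), -45)) - 2329684 = (12600 + 30*(-257)) - 2329684 = (12600 - 7710) - 2329684 = 4890 - 2329684 = -2324794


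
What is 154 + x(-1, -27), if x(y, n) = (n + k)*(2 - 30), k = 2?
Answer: 854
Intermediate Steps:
x(y, n) = -56 - 28*n (x(y, n) = (n + 2)*(2 - 30) = (2 + n)*(-28) = -56 - 28*n)
154 + x(-1, -27) = 154 + (-56 - 28*(-27)) = 154 + (-56 + 756) = 154 + 700 = 854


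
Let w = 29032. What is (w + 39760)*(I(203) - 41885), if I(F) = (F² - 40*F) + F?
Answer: -591129656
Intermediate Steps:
I(F) = F² - 39*F
(w + 39760)*(I(203) - 41885) = (29032 + 39760)*(203*(-39 + 203) - 41885) = 68792*(203*164 - 41885) = 68792*(33292 - 41885) = 68792*(-8593) = -591129656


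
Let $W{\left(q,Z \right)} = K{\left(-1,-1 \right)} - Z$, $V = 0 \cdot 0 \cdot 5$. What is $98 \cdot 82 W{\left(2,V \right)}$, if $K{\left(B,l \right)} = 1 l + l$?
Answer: $-16072$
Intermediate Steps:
$V = 0$ ($V = 0 \cdot 5 = 0$)
$K{\left(B,l \right)} = 2 l$ ($K{\left(B,l \right)} = l + l = 2 l$)
$W{\left(q,Z \right)} = -2 - Z$ ($W{\left(q,Z \right)} = 2 \left(-1\right) - Z = -2 - Z$)
$98 \cdot 82 W{\left(2,V \right)} = 98 \cdot 82 \left(-2 - 0\right) = 8036 \left(-2 + 0\right) = 8036 \left(-2\right) = -16072$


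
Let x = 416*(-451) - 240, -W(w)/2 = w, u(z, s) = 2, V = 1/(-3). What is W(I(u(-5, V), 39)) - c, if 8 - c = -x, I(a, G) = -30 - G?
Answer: 187986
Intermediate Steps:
V = -⅓ ≈ -0.33333
W(w) = -2*w
x = -187856 (x = -187616 - 240 = -187856)
c = -187848 (c = 8 - (-1)*(-187856) = 8 - 1*187856 = 8 - 187856 = -187848)
W(I(u(-5, V), 39)) - c = -2*(-30 - 1*39) - 1*(-187848) = -2*(-30 - 39) + 187848 = -2*(-69) + 187848 = 138 + 187848 = 187986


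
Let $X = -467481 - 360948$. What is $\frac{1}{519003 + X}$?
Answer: $- \frac{1}{309426} \approx -3.2318 \cdot 10^{-6}$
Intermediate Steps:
$X = -828429$ ($X = -467481 - 360948 = -828429$)
$\frac{1}{519003 + X} = \frac{1}{519003 - 828429} = \frac{1}{-309426} = - \frac{1}{309426}$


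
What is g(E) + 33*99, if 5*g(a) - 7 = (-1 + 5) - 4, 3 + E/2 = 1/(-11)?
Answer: 16342/5 ≈ 3268.4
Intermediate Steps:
E = -68/11 (E = -6 + 2/(-11) = -6 + 2*(-1/11) = -6 - 2/11 = -68/11 ≈ -6.1818)
g(a) = 7/5 (g(a) = 7/5 + ((-1 + 5) - 4)/5 = 7/5 + (4 - 4)/5 = 7/5 + (1/5)*0 = 7/5 + 0 = 7/5)
g(E) + 33*99 = 7/5 + 33*99 = 7/5 + 3267 = 16342/5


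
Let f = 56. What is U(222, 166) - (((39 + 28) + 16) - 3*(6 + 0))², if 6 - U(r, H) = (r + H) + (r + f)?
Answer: -4885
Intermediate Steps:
U(r, H) = -50 - H - 2*r (U(r, H) = 6 - ((r + H) + (r + 56)) = 6 - ((H + r) + (56 + r)) = 6 - (56 + H + 2*r) = 6 + (-56 - H - 2*r) = -50 - H - 2*r)
U(222, 166) - (((39 + 28) + 16) - 3*(6 + 0))² = (-50 - 1*166 - 2*222) - (((39 + 28) + 16) - 3*(6 + 0))² = (-50 - 166 - 444) - ((67 + 16) - 3*6)² = -660 - (83 - 18)² = -660 - 1*65² = -660 - 1*4225 = -660 - 4225 = -4885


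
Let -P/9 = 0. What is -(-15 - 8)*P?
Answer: 0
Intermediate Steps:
P = 0 (P = -9*0 = 0)
-(-15 - 8)*P = -(-15 - 8)*0 = -(-23)*0 = -1*0 = 0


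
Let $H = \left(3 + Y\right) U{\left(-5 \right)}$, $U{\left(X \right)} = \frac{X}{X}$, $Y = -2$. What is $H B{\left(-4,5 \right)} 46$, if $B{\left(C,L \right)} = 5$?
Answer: $230$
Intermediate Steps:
$U{\left(X \right)} = 1$
$H = 1$ ($H = \left(3 - 2\right) 1 = 1 \cdot 1 = 1$)
$H B{\left(-4,5 \right)} 46 = 1 \cdot 5 \cdot 46 = 5 \cdot 46 = 230$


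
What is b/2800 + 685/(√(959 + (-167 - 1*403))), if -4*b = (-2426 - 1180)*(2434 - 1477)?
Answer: 1725471/5600 + 685*√389/389 ≈ 342.85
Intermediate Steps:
b = 1725471/2 (b = -(-2426 - 1180)*(2434 - 1477)/4 = -(-1803)*957/2 = -¼*(-3450942) = 1725471/2 ≈ 8.6274e+5)
b/2800 + 685/(√(959 + (-167 - 1*403))) = (1725471/2)/2800 + 685/(√(959 + (-167 - 1*403))) = (1725471/2)*(1/2800) + 685/(√(959 + (-167 - 403))) = 1725471/5600 + 685/(√(959 - 570)) = 1725471/5600 + 685/(√389) = 1725471/5600 + 685*(√389/389) = 1725471/5600 + 685*√389/389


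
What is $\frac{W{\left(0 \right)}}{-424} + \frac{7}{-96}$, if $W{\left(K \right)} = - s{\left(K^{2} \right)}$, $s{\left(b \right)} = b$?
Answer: $- \frac{7}{96} \approx -0.072917$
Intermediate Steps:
$W{\left(K \right)} = - K^{2}$
$\frac{W{\left(0 \right)}}{-424} + \frac{7}{-96} = \frac{\left(-1\right) 0^{2}}{-424} + \frac{7}{-96} = \left(-1\right) 0 \left(- \frac{1}{424}\right) + 7 \left(- \frac{1}{96}\right) = 0 \left(- \frac{1}{424}\right) - \frac{7}{96} = 0 - \frac{7}{96} = - \frac{7}{96}$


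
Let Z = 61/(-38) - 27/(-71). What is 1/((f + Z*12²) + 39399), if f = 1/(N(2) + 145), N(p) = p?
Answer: 198303/7777961126 ≈ 2.5496e-5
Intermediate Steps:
Z = -3305/2698 (Z = 61*(-1/38) - 27*(-1/71) = -61/38 + 27/71 = -3305/2698 ≈ -1.2250)
f = 1/147 (f = 1/(2 + 145) = 1/147 ≈ 0.0068027)
1/((f + Z*12²) + 39399) = 1/((1/147 - 3305/2698*12²) + 39399) = 1/((1/147 - 3305/2698*144) + 39399) = 1/((1/147 - 237960/1349) + 39399) = 1/(-34978771/198303 + 39399) = 1/(7777961126/198303) = 198303/7777961126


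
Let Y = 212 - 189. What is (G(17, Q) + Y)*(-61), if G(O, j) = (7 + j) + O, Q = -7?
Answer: -2440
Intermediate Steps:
G(O, j) = 7 + O + j
Y = 23
(G(17, Q) + Y)*(-61) = ((7 + 17 - 7) + 23)*(-61) = (17 + 23)*(-61) = 40*(-61) = -2440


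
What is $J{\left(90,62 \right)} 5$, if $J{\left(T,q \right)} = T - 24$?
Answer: $330$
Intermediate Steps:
$J{\left(T,q \right)} = -24 + T$
$J{\left(90,62 \right)} 5 = \left(-24 + 90\right) 5 = 66 \cdot 5 = 330$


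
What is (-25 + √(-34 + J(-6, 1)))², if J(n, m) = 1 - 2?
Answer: (25 - I*√35)² ≈ 590.0 - 295.8*I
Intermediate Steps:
J(n, m) = -1
(-25 + √(-34 + J(-6, 1)))² = (-25 + √(-34 - 1))² = (-25 + √(-35))² = (-25 + I*√35)²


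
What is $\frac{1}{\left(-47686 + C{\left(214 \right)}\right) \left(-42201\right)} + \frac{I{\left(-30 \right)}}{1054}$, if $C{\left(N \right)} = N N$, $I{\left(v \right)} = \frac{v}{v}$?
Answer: $\frac{19940236}{21016731015} \approx 0.00094878$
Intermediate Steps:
$I{\left(v \right)} = 1$
$C{\left(N \right)} = N^{2}$
$\frac{1}{\left(-47686 + C{\left(214 \right)}\right) \left(-42201\right)} + \frac{I{\left(-30 \right)}}{1054} = \frac{1}{\left(-47686 + 214^{2}\right) \left(-42201\right)} + 1 \cdot \frac{1}{1054} = \frac{1}{-47686 + 45796} \left(- \frac{1}{42201}\right) + 1 \cdot \frac{1}{1054} = \frac{1}{-1890} \left(- \frac{1}{42201}\right) + \frac{1}{1054} = \left(- \frac{1}{1890}\right) \left(- \frac{1}{42201}\right) + \frac{1}{1054} = \frac{1}{79759890} + \frac{1}{1054} = \frac{19940236}{21016731015}$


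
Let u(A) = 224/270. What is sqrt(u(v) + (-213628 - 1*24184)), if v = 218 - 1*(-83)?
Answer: 2*I*sqrt(120391905)/45 ≈ 487.66*I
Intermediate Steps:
v = 301 (v = 218 + 83 = 301)
u(A) = 112/135 (u(A) = 224*(1/270) = 112/135)
sqrt(u(v) + (-213628 - 1*24184)) = sqrt(112/135 + (-213628 - 1*24184)) = sqrt(112/135 + (-213628 - 24184)) = sqrt(112/135 - 237812) = sqrt(-32104508/135) = 2*I*sqrt(120391905)/45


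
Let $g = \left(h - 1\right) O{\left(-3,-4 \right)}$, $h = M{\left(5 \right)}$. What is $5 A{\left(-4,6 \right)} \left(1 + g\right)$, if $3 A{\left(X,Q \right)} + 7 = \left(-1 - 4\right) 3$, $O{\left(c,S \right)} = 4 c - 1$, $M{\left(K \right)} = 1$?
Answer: $- \frac{110}{3} \approx -36.667$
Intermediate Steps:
$h = 1$
$O{\left(c,S \right)} = -1 + 4 c$
$A{\left(X,Q \right)} = - \frac{22}{3}$ ($A{\left(X,Q \right)} = - \frac{7}{3} + \frac{\left(-1 - 4\right) 3}{3} = - \frac{7}{3} + \frac{\left(-5\right) 3}{3} = - \frac{7}{3} + \frac{1}{3} \left(-15\right) = - \frac{7}{3} - 5 = - \frac{22}{3}$)
$g = 0$ ($g = \left(1 - 1\right) \left(-1 + 4 \left(-3\right)\right) = 0 \left(-1 - 12\right) = 0 \left(-13\right) = 0$)
$5 A{\left(-4,6 \right)} \left(1 + g\right) = 5 \left(- \frac{22 \left(1 + 0\right)}{3}\right) = 5 \left(\left(- \frac{22}{3}\right) 1\right) = 5 \left(- \frac{22}{3}\right) = - \frac{110}{3}$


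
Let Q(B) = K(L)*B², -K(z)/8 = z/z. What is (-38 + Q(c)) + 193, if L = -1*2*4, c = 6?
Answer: -133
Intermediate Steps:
L = -8 (L = -2*4 = -8)
K(z) = -8 (K(z) = -8*z/z = -8*1 = -8)
Q(B) = -8*B²
(-38 + Q(c)) + 193 = (-38 - 8*6²) + 193 = (-38 - 8*36) + 193 = (-38 - 288) + 193 = -326 + 193 = -133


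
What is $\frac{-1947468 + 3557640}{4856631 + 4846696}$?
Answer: $\frac{1610172}{9703327} \approx 0.16594$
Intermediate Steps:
$\frac{-1947468 + 3557640}{4856631 + 4846696} = \frac{1610172}{9703327}$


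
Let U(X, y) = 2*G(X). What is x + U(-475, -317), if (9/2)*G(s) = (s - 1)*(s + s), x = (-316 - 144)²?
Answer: 3713200/9 ≈ 4.1258e+5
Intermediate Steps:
x = 211600 (x = (-460)² = 211600)
G(s) = 4*s*(-1 + s)/9 (G(s) = 2*((s - 1)*(s + s))/9 = 2*((-1 + s)*(2*s))/9 = 2*(2*s*(-1 + s))/9 = 4*s*(-1 + s)/9)
U(X, y) = 8*X*(-1 + X)/9 (U(X, y) = 2*(4*X*(-1 + X)/9) = 8*X*(-1 + X)/9)
x + U(-475, -317) = 211600 + (8/9)*(-475)*(-1 - 475) = 211600 + (8/9)*(-475)*(-476) = 211600 + 1808800/9 = 3713200/9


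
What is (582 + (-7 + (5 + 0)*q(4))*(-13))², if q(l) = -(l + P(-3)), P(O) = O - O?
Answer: 870489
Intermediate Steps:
P(O) = 0
q(l) = -l (q(l) = -(l + 0) = -l)
(582 + (-7 + (5 + 0)*q(4))*(-13))² = (582 + (-7 + (5 + 0)*(-1*4))*(-13))² = (582 + (-7 + 5*(-4))*(-13))² = (582 + (-7 - 20)*(-13))² = (582 - 27*(-13))² = (582 + 351)² = 933² = 870489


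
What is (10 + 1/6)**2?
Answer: 3721/36 ≈ 103.36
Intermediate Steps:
(10 + 1/6)**2 = (61/6)**2 = 3721/36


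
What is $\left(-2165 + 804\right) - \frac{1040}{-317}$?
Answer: $- \frac{430397}{317} \approx -1357.7$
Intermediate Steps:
$\left(-2165 + 804\right) - \frac{1040}{-317} = -1361 - - \frac{1040}{317} = -1361 + \frac{1040}{317} = - \frac{430397}{317}$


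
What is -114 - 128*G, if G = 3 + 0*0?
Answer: -498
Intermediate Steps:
G = 3 (G = 3 + 0 = 3)
-114 - 128*G = -114 - 128*3 = -114 - 384 = -498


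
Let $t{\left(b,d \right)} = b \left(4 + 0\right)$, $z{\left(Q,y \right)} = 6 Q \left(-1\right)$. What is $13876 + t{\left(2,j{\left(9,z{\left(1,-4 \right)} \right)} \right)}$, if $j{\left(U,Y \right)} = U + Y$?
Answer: $13884$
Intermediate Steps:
$z{\left(Q,y \right)} = - 6 Q$
$t{\left(b,d \right)} = 4 b$ ($t{\left(b,d \right)} = b 4 = 4 b$)
$13876 + t{\left(2,j{\left(9,z{\left(1,-4 \right)} \right)} \right)} = 13876 + 4 \cdot 2 = 13876 + 8 = 13884$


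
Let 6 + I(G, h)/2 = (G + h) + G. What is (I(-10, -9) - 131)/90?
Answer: -67/30 ≈ -2.2333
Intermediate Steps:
I(G, h) = -12 + 2*h + 4*G (I(G, h) = -12 + 2*((G + h) + G) = -12 + 2*(h + 2*G) = -12 + (2*h + 4*G) = -12 + 2*h + 4*G)
(I(-10, -9) - 131)/90 = ((-12 + 2*(-9) + 4*(-10)) - 131)/90 = ((-12 - 18 - 40) - 131)*(1/90) = (-70 - 131)*(1/90) = -201*1/90 = -67/30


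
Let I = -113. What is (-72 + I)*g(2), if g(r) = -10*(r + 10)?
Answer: 22200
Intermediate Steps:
g(r) = -100 - 10*r (g(r) = -10*(10 + r) = -100 - 10*r)
(-72 + I)*g(2) = (-72 - 113)*(-100 - 10*2) = -185*(-100 - 20) = -185*(-120) = 22200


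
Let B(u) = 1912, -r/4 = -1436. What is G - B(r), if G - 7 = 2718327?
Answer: 2716422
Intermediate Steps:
r = 5744 (r = -4*(-1436) = 5744)
G = 2718334 (G = 7 + 2718327 = 2718334)
G - B(r) = 2718334 - 1*1912 = 2718334 - 1912 = 2716422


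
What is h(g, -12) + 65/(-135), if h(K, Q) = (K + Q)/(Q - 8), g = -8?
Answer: 14/27 ≈ 0.51852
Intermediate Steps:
h(K, Q) = (K + Q)/(-8 + Q)
h(g, -12) + 65/(-135) = (-8 - 12)/(-8 - 12) + 65/(-135) = -20/(-20) + 65*(-1/135) = -1/20*(-20) - 13/27 = 1 - 13/27 = 14/27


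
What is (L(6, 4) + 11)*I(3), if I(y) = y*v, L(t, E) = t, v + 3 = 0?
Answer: -153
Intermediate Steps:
v = -3 (v = -3 + 0 = -3)
I(y) = -3*y (I(y) = y*(-3) = -3*y)
(L(6, 4) + 11)*I(3) = (6 + 11)*(-3*3) = 17*(-9) = -153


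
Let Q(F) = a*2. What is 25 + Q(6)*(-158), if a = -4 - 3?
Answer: 2237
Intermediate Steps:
a = -7
Q(F) = -14 (Q(F) = -7*2 = -14)
25 + Q(6)*(-158) = 25 - 14*(-158) = 25 + 2212 = 2237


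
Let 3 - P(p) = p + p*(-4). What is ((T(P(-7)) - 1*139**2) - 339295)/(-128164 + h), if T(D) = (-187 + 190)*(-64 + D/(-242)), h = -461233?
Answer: 43415741/71317037 ≈ 0.60877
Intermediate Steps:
P(p) = 3 + 3*p (P(p) = 3 - (p + p*(-4)) = 3 - (p - 4*p) = 3 - (-3)*p = 3 + 3*p)
T(D) = -192 - 3*D/242 (T(D) = 3*(-64 + D*(-1/242)) = 3*(-64 - D/242) = -192 - 3*D/242)
((T(P(-7)) - 1*139**2) - 339295)/(-128164 + h) = (((-192 - 3*(3 + 3*(-7))/242) - 1*139**2) - 339295)/(-128164 - 461233) = (((-192 - 3*(3 - 21)/242) - 1*19321) - 339295)/(-589397) = (((-192 - 3/242*(-18)) - 19321) - 339295)*(-1/589397) = (((-192 + 27/121) - 19321) - 339295)*(-1/589397) = ((-23205/121 - 19321) - 339295)*(-1/589397) = (-2361046/121 - 339295)*(-1/589397) = -43415741/121*(-1/589397) = 43415741/71317037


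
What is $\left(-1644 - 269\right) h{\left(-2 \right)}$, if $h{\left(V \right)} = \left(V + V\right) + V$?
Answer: $11478$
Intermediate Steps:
$h{\left(V \right)} = 3 V$ ($h{\left(V \right)} = 2 V + V = 3 V$)
$\left(-1644 - 269\right) h{\left(-2 \right)} = \left(-1644 - 269\right) 3 \left(-2\right) = \left(-1644 - 269\right) \left(-6\right) = \left(-1913\right) \left(-6\right) = 11478$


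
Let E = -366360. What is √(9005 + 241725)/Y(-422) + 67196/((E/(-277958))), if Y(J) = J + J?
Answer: 2334708221/45795 - √250730/844 ≈ 50981.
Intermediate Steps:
Y(J) = 2*J
√(9005 + 241725)/Y(-422) + 67196/((E/(-277958))) = √(9005 + 241725)/((2*(-422))) + 67196/((-366360/(-277958))) = √250730/(-844) + 67196/((-366360*(-1/277958))) = √250730*(-1/844) + 67196/(183180/138979) = -√250730/844 + 67196*(138979/183180) = -√250730/844 + 2334708221/45795 = 2334708221/45795 - √250730/844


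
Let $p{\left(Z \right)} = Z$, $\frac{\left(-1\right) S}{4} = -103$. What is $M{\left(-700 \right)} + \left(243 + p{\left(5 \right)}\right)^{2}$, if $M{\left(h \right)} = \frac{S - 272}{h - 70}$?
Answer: $\frac{676542}{11} \approx 61504.0$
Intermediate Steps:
$S = 412$ ($S = \left(-4\right) \left(-103\right) = 412$)
$M{\left(h \right)} = \frac{140}{-70 + h}$ ($M{\left(h \right)} = \frac{412 - 272}{h - 70} = \frac{140}{-70 + h}$)
$M{\left(-700 \right)} + \left(243 + p{\left(5 \right)}\right)^{2} = \frac{140}{-70 - 700} + \left(243 + 5\right)^{2} = \frac{140}{-770} + 248^{2} = 140 \left(- \frac{1}{770}\right) + 61504 = - \frac{2}{11} + 61504 = \frac{676542}{11}$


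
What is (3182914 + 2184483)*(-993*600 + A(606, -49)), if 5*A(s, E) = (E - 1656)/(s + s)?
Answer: -3875850730993577/1212 ≈ -3.1979e+12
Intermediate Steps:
A(s, E) = (-1656 + E)/(10*s) (A(s, E) = ((E - 1656)/(s + s))/5 = ((-1656 + E)/((2*s)))/5 = ((-1656 + E)*(1/(2*s)))/5 = ((-1656 + E)/(2*s))/5 = (-1656 + E)/(10*s))
(3182914 + 2184483)*(-993*600 + A(606, -49)) = (3182914 + 2184483)*(-993*600 + (⅒)*(-1656 - 49)/606) = 5367397*(-595800 + (⅒)*(1/606)*(-1705)) = 5367397*(-595800 - 341/1212) = 5367397*(-722109941/1212) = -3875850730993577/1212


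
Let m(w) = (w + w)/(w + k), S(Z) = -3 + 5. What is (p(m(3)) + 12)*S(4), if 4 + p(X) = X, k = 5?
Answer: 35/2 ≈ 17.500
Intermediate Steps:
S(Z) = 2
m(w) = 2*w/(5 + w) (m(w) = (w + w)/(w + 5) = (2*w)/(5 + w) = 2*w/(5 + w))
p(X) = -4 + X
(p(m(3)) + 12)*S(4) = ((-4 + 2*3/(5 + 3)) + 12)*2 = ((-4 + 2*3/8) + 12)*2 = ((-4 + 2*3*(1/8)) + 12)*2 = ((-4 + 3/4) + 12)*2 = (-13/4 + 12)*2 = (35/4)*2 = 35/2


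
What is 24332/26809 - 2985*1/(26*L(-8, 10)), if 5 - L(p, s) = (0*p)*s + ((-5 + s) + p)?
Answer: -74963809/5576272 ≈ -13.443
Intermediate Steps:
L(p, s) = 10 - p - s (L(p, s) = 5 - ((0*p)*s + ((-5 + s) + p)) = 5 - (0*s + (-5 + p + s)) = 5 - (0 + (-5 + p + s)) = 5 - (-5 + p + s) = 5 + (5 - p - s) = 10 - p - s)
24332/26809 - 2985*1/(26*L(-8, 10)) = 24332/26809 - 2985*1/(26*(10 - 1*(-8) - 1*10)) = 24332*(1/26809) - 2985*1/(26*(10 + 8 - 10)) = 24332/26809 - 2985/(26*8) = 24332/26809 - 2985/208 = -74963809/5576272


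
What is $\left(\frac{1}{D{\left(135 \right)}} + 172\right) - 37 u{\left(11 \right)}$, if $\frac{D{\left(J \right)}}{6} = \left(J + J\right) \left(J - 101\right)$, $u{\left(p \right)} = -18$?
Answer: $\frac{46157041}{55080} \approx 838.0$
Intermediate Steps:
$D{\left(J \right)} = 12 J \left(-101 + J\right)$ ($D{\left(J \right)} = 6 \left(J + J\right) \left(J - 101\right) = 6 \cdot 2 J \left(-101 + J\right) = 12 J \left(-101 + J\right)$)
$\left(\frac{1}{D{\left(135 \right)}} + 172\right) - 37 u{\left(11 \right)} = \left(\frac{1}{12 \cdot 135 \left(-101 + 135\right)} + 172\right) - -666 = \left(\frac{1}{12 \cdot 135 \cdot 34} + 172\right) + 666 = \left(\frac{1}{55080} + 172\right) + 666 = \frac{9473761}{55080} + 666 = \frac{46157041}{55080}$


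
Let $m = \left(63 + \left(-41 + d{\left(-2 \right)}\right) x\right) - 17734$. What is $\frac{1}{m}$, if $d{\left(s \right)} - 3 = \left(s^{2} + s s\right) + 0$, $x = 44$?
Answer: $- \frac{1}{18991} \approx -5.2657 \cdot 10^{-5}$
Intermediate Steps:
$d{\left(s \right)} = 3 + 2 s^{2}$ ($d{\left(s \right)} = 3 + \left(\left(s^{2} + s s\right) + 0\right) = 3 + \left(\left(s^{2} + s^{2}\right) + 0\right) = 3 + \left(2 s^{2} + 0\right) = 3 + 2 s^{2}$)
$m = -18991$ ($m = \left(63 + \left(-41 + \left(3 + 2 \left(-2\right)^{2}\right)\right) 44\right) - 17734 = \left(63 + \left(-41 + \left(3 + 2 \cdot 4\right)\right) 44\right) - 17734 = \left(63 + \left(-41 + \left(3 + 8\right)\right) 44\right) - 17734 = \left(63 + \left(-41 + 11\right) 44\right) - 17734 = \left(63 - 1320\right) - 17734 = -1257 - 17734 = -18991$)
$\frac{1}{m} = \frac{1}{-18991} = - \frac{1}{18991}$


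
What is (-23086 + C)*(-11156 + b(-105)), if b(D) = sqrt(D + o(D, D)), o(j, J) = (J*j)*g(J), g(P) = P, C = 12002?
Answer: 123653104 - 11084*I*sqrt(1157730) ≈ 1.2365e+8 - 1.1926e+7*I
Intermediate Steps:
o(j, J) = j*J**2 (o(j, J) = (J*j)*J = j*J**2)
b(D) = sqrt(D + D**3) (b(D) = sqrt(D + D*D**2) = sqrt(D + D**3))
(-23086 + C)*(-11156 + b(-105)) = (-23086 + 12002)*(-11156 + sqrt(-105 + (-105)**3)) = -11084*(-11156 + sqrt(-105 - 1157625)) = -11084*(-11156 + sqrt(-1157730)) = -11084*(-11156 + I*sqrt(1157730)) = 123653104 - 11084*I*sqrt(1157730)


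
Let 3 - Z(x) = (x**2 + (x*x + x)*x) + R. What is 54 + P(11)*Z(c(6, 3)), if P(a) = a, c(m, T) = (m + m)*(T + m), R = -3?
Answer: -14113320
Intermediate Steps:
c(m, T) = 2*m*(T + m) (c(m, T) = (2*m)*(T + m) = 2*m*(T + m))
Z(x) = 6 - x**2 - x*(x + x**2) (Z(x) = 3 - ((x**2 + (x*x + x)*x) - 3) = 3 - ((x**2 + (x**2 + x)*x) - 3) = 3 - ((x**2 + (x + x**2)*x) - 3) = 3 - ((x**2 + x*(x + x**2)) - 3) = 3 - (-3 + x**2 + x*(x + x**2)) = 3 + (3 - x**2 - x*(x + x**2)) = 6 - x**2 - x*(x + x**2))
54 + P(11)*Z(c(6, 3)) = 54 + 11*(6 - (2*6*(3 + 6))**3 - 2*144*(3 + 6)**2) = 54 + 11*(6 - (2*6*9)**3 - 2*(2*6*9)**2) = 54 + 11*(6 - 1*108**3 - 2*108**2) = 54 + 11*(6 - 1*1259712 - 2*11664) = 54 + 11*(6 - 1259712 - 23328) = 54 + 11*(-1283034) = 54 - 14113374 = -14113320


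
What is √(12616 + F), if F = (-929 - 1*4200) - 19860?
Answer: I*√12373 ≈ 111.23*I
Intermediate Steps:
F = -24989 (F = (-929 - 4200) - 19860 = -5129 - 19860 = -24989)
√(12616 + F) = √(12616 - 24989) = √(-12373) = I*√12373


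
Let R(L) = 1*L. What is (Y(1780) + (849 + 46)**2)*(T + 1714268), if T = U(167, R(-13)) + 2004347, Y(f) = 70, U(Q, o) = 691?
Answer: 2979517440070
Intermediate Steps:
R(L) = L
T = 2005038 (T = 691 + 2004347 = 2005038)
(Y(1780) + (849 + 46)**2)*(T + 1714268) = (70 + (849 + 46)**2)*(2005038 + 1714268) = (70 + 895**2)*3719306 = (70 + 801025)*3719306 = 801095*3719306 = 2979517440070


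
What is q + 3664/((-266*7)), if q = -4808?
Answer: -4478080/931 ≈ -4810.0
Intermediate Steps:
q + 3664/((-266*7)) = -4808 + 3664/((-266*7)) = -4808 + 3664/(-1862) = -4808 + 3664*(-1/1862) = -4808 - 1832/931 = -4478080/931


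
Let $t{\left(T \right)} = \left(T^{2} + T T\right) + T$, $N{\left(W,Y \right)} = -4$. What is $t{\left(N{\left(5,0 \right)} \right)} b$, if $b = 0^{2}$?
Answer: $0$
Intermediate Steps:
$t{\left(T \right)} = T + 2 T^{2}$ ($t{\left(T \right)} = \left(T^{2} + T^{2}\right) + T = 2 T^{2} + T = T + 2 T^{2}$)
$b = 0$
$t{\left(N{\left(5,0 \right)} \right)} b = - 4 \left(1 + 2 \left(-4\right)\right) 0 = - 4 \left(1 - 8\right) 0 = \left(-4\right) \left(-7\right) 0 = 28 \cdot 0 = 0$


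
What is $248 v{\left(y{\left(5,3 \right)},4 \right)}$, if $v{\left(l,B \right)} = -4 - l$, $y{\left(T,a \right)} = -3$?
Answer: $-248$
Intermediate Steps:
$248 v{\left(y{\left(5,3 \right)},4 \right)} = 248 \left(-4 - -3\right) = 248 \left(-4 + 3\right) = 248 \left(-1\right) = -248$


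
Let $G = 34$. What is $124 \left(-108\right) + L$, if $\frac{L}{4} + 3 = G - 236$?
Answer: $-14212$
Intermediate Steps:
$L = -820$ ($L = -12 + 4 \left(34 - 236\right) = -12 + 4 \left(-202\right) = -12 - 808 = -820$)
$124 \left(-108\right) + L = 124 \left(-108\right) - 820 = -13392 - 820 = -14212$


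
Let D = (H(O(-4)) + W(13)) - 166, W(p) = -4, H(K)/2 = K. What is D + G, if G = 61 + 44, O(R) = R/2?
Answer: -69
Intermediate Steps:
O(R) = R/2 (O(R) = R*(½) = R/2)
H(K) = 2*K
G = 105
D = -174 (D = (2*((½)*(-4)) - 4) - 166 = (2*(-2) - 4) - 166 = (-4 - 4) - 166 = -8 - 166 = -174)
D + G = -174 + 105 = -69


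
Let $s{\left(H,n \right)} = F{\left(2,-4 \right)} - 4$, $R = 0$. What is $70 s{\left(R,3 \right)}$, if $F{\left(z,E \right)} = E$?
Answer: $-560$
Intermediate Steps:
$s{\left(H,n \right)} = -8$ ($s{\left(H,n \right)} = -4 - 4 = -8$)
$70 s{\left(R,3 \right)} = 70 \left(-8\right) = -560$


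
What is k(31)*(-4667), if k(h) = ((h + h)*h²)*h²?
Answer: -267224495434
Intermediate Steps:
k(h) = 2*h⁵ (k(h) = ((2*h)*h²)*h² = (2*h³)*h² = 2*h⁵)
k(31)*(-4667) = (2*31⁵)*(-4667) = (2*28629151)*(-4667) = 57258302*(-4667) = -267224495434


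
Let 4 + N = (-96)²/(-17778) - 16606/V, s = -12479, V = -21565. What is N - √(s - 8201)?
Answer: -12605718/3363005 - 2*I*√5170 ≈ -3.7483 - 143.81*I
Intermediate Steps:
N = -12605718/3363005 (N = -4 + ((-96)²/(-17778) - 16606/(-21565)) = -4 + (9216*(-1/17778) - 16606*(-1/21565)) = -4 + (-1536/2963 + 874/1135) = -4 + 846302/3363005 = -12605718/3363005 ≈ -3.7483)
N - √(s - 8201) = -12605718/3363005 - √(-12479 - 8201) = -12605718/3363005 - √(-20680) = -12605718/3363005 - 2*I*√5170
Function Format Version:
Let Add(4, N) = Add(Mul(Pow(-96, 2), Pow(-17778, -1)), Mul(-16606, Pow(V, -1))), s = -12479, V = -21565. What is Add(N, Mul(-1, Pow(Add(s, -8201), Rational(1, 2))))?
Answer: Add(Rational(-12605718, 3363005), Mul(-2, I, Pow(5170, Rational(1, 2)))) ≈ Add(-3.7483, Mul(-143.81, I))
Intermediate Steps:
N = Rational(-12605718, 3363005) (N = Add(-4, Add(Mul(Pow(-96, 2), Pow(-17778, -1)), Mul(-16606, Pow(-21565, -1)))) = Add(-4, Add(Mul(9216, Rational(-1, 17778)), Mul(-16606, Rational(-1, 21565)))) = Add(-4, Add(Rational(-1536, 2963), Rational(874, 1135))) = Add(-4, Rational(846302, 3363005)) = Rational(-12605718, 3363005) ≈ -3.7483)
Add(N, Mul(-1, Pow(Add(s, -8201), Rational(1, 2)))) = Add(Rational(-12605718, 3363005), Mul(-1, Pow(Add(-12479, -8201), Rational(1, 2)))) = Add(Rational(-12605718, 3363005), Mul(-1, Pow(-20680, Rational(1, 2)))) = Add(Rational(-12605718, 3363005), Mul(-1, Mul(2, I, Pow(5170, Rational(1, 2))))) = Add(Rational(-12605718, 3363005), Mul(-2, I, Pow(5170, Rational(1, 2))))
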